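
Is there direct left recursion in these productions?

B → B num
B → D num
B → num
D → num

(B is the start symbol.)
Yes, B is left-recursive

B → B num: LEFT RECURSIVE (starts with B)
B → D num: starts with D
B → num: starts with num
D → num: starts with num

The grammar has direct left recursion on: B.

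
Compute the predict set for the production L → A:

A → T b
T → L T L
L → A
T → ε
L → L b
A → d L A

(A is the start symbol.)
{ 'b', 'd' }

PREDICT(L → A) = (FIRST(RHS) \ {ε}) ∪ (FOLLOW(L) if ε ∈ FIRST(RHS), i.e. RHS ⇒* ε)
FIRST(A) = { 'b', 'd' }
FIRST(A) = { 'b', 'd' }
ε ∉ FIRST(A), so FOLLOW(L) is not added.
PREDICT(L → A) = { 'b', 'd' }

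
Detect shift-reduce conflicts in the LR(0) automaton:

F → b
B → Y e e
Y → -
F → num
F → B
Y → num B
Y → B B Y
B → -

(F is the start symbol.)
Augment with F' → F and build the canonical LR(0) collection (I0 = CLOSURE({[F' → . F]}), then GOTO on every symbol after a dot until no new states appear). It has 13 states:
  I0: { [B → . -], [B → . Y e e], [F → . B], [F → . b], [F → . num], [F' → . F], [Y → . -], [Y → . B B Y], [Y → . num B] }  — shift
  I1: { [B → - .], [Y → - .] }  — 2 reduces
  I2: { [B → . -], [B → . Y e e], [F → B .], [Y → . -], [Y → . B B Y], [Y → . num B], [Y → B . B Y] }  — shift, reduce
  I3: { [F' → F .] }  — accept
  I4: { [B → Y . e e] }  — shift
  I5: { [F → b .] }  — reduce
  I6: { [B → . -], [B → . Y e e], [F → num .], [Y → . -], [Y → . B B Y], [Y → . num B], [Y → num . B] }  — shift, reduce
  I7: { [B → . -], [B → . Y e e], [Y → . -], [Y → . B B Y], [Y → . num B], [Y → B . B Y], [Y → num B .] }  — shift, reduce
  I8: { [B → . -], [B → . Y e e], [Y → . -], [Y → . B B Y], [Y → . num B], [Y → num . B] }  — shift
  I9: { [B → . -], [B → . Y e e], [Y → . -], [Y → . B B Y], [Y → . num B], [Y → B . B Y], [Y → B B . Y] }  — shift
  I10: { [B → Y . e e], [Y → B B Y .] }  — shift, reduce
  I11: { [B → Y e . e] }  — shift
  I12: { [B → Y e e .] }  — reduce

I2 contains reduce item [F → B .] and shift items [B → . -], [Y → . -], [Y → . num B] — shift-reduce conflict.
I6 contains reduce item [F → num .] and shift items [B → . -], [Y → . -], [Y → . num B] — shift-reduce conflict.
I7 contains reduce item [Y → num B .] and shift items [B → . -], [Y → . -], [Y → . num B] — shift-reduce conflict.
I10 contains reduce item [Y → B B Y .] and shift item [B → Y . e e] — shift-reduce conflict.

Answer: Yes — I2: [F → B .] vs [B → . -]; I6: [F → num .] vs [B → . -]; I7: [Y → num B .] vs [B → . -]; I10: [Y → B B Y .] vs [B → Y . e e]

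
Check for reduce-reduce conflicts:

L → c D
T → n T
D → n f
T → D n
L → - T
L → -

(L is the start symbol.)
No reduce-reduce conflicts

Augment with L' → L and build the canonical LR(0) collection (I0 = CLOSURE({[L' → . L]}), then GOTO on every symbol after a dot until no new states appear). It has 12 states:
  I0: { [L → . - T], [L → . -], [L → . c D], [L' → . L] }  — shift
  I1: { [D → . n f], [L → - . T], [L → - .], [T → . D n], [T → . n T] }  — shift, reduce
  I2: { [L' → L .] }  — accept
  I3: { [D → . n f], [L → c . D] }  — shift
  I4: { [L → c D .] }  — reduce
  I5: { [D → n . f] }  — shift
  I6: { [D → n f .] }  — reduce
  I7: { [T → D . n] }  — shift
  I8: { [L → - T .] }  — reduce
  I9: { [D → . n f], [D → n . f], [T → . D n], [T → . n T], [T → n . T] }  — shift
  I10: { [T → n T .] }  — reduce
  I11: { [T → D n .] }  — reduce

No state contains more than one complete item.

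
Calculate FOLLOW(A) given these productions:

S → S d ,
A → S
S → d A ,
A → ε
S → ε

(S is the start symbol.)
{ ',' }

To compute FOLLOW(A), find every occurrence of A on a right-hand side N → α A β: add FIRST(β) \ {ε}, and if β is empty or nullable also add FOLLOW(N). Iterate to a fixed point.

In S → d A ,: A is followed by ',', add FIRST(',') \ {ε} = { ',' }

Taking the union: FOLLOW(A) = { ',' }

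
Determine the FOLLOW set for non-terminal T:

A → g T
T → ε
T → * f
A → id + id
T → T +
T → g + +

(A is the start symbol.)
To compute FOLLOW(T), find every occurrence of T on a right-hand side N → α T β: add FIRST(β) \ {ε}, and if β is empty or nullable also add FOLLOW(N). Iterate to a fixed point.

In A → g T: T is at the end, add FOLLOW(A)
In T → T +: T is followed by '+', add FIRST('+') \ {ε} = { '+' }

The FOLLOW sets referred to above (computed the same way, to a fixed point):
  FOLLOW(A) = { $ }

Taking the union: FOLLOW(T) = { $, '+' }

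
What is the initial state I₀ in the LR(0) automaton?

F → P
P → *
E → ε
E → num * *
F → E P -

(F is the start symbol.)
{ [E → . num * *], [E → .], [F → . E P -], [F → . P], [F' → . F], [P → . *] }

First, augment the grammar with F' → F
I₀ = CLOSURE({ [F' → . F] }):
  [F' → . F] has the dot before F: add [F → . P], [F → . E P -]
  [F → . P] has the dot before P: add [P → . *]
  [F → . E P -] has the dot before E: add [E → .], [E → . num * *]
No further items can be added.

I₀ = { [E → . num * *], [E → .], [F → . E P -], [F → . P], [F' → . F], [P → . *] }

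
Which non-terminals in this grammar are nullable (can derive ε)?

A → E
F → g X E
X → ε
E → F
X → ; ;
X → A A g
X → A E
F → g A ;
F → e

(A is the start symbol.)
{ 'X' }

A non-terminal is nullable if it can derive ε (the empty string): either it has an ε-production, or it has a production whose right-hand side consists entirely of nullable non-terminals.

ε-productions: X → ε
So X is immediately nullable.
No further non-terminal can be added: every production for the remaining non-terminals contains a terminal or a non-nullable non-terminal.
Nullable = { 'X' }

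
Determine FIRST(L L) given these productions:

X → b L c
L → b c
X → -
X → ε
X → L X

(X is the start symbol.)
FIRST sets of the non-terminals involved (from the grammar, by fixed-point iteration):
  FIRST(L) = { 'b' }

To compute FIRST(L L), process the symbols left to right:
Symbol L is a non-terminal. Add FIRST(L) \ {ε} = { 'b' }
L is not nullable (ε ∉ FIRST(L)), so stop here.
FIRST(L L) = { 'b' }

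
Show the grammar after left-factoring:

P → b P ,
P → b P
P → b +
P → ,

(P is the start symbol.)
P → b P'
P' → P P''
P'' → ,
P'' → ε
P' → +
P → ,

Left-factoring transforms A → αβ₁ | αβ₂ into A → αA' and A' → β₁ | β₂
(α is the longest common prefix among the alternatives). Repeat until
no nonterminal has two alternatives with a common prefix.

Round 1: P has alternatives sharing prefix 'b'. Introduce P': P → b P'
  Add: P' → P ,
  Add: P' → P
  Add: P' → +

Round 2: P' has alternatives sharing prefix 'P'. Introduce P'': P' → P P''
  Add: P'' → ,
  Add: P'' → ε

No remaining common prefixes — done.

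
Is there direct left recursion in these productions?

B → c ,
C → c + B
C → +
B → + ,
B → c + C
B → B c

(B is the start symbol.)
Yes, B is left-recursive

Direct left recursion occurs when N → N α for some non-terminal N (the right-hand side begins with the left-hand side itself).

B → c ,: starts with c
C → c + B: starts with c
C → +: starts with '+'
B → + ,: starts with '+'
B → c + C: starts with c
B → B c: LEFT RECURSIVE (starts with B)

The grammar has direct left recursion on: B.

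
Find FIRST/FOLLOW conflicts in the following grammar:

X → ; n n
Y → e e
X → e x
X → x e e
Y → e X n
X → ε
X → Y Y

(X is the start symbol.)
A FIRST/FOLLOW conflict occurs when a non-terminal N has a nullable alternative N → β (β ⇒* ε) and another alternative N → α with FIRST(α) ∩ FOLLOW(N) ≠ ∅: on such a lookahead the parser cannot decide between expanding α and letting N vanish via β.

Nullable non-terminals: X.
FIRST sets used below: FIRST(Y) = { 'e' }

X: nullable alternative(s) X → ε; FOLLOW(X) = { $, 'n' }
  X → ; n n: FIRST \ {ε} = { ';' } — disjoint from FOLLOW(X)
  X → e x: FIRST \ {ε} = { 'e' } — disjoint from FOLLOW(X)
  X → x e e: FIRST \ {ε} = { 'x' } — disjoint from FOLLOW(X)
  X → ε: FIRST \ {ε} = { } — this is the only nullable alternative, skip
  X → Y Y: FIRST \ {ε} = { 'e' } — disjoint from FOLLOW(X)

Y has no nullable alternative, so no FIRST/FOLLOW check is needed there.

No FIRST/FOLLOW conflicts found.

Answer: No FIRST/FOLLOW conflicts.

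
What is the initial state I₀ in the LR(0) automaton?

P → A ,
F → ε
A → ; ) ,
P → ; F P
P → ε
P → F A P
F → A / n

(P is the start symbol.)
First, augment the grammar with P' → P
I₀ = CLOSURE({ [P' → . P] }):
  [P' → . P] has the dot before P: add [P → . A ,], [P → . ; F P], [P → .], [P → . F A P]
  [P → . A ,] has the dot before A: add [A → . ; ) ,]
  [P → . F A P] has the dot before F: add [F → .], [F → . A / n]
No further items can be added.

I₀ = { [A → . ; ) ,], [F → . A / n], [F → .], [P → . ; F P], [P → . A ,], [P → . F A P], [P → .], [P' → . P] }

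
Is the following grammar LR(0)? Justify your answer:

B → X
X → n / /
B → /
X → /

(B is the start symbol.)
A grammar is LR(0) if no state in the canonical LR(0) collection has:
  - both a shift item (dot before a terminal) and a complete item (shift-reduce conflict), or
  - two or more complete items (reduce-reduce conflict; the accept item [B' → B .] counts as a complete item here).

Augment with B' → B and build the canonical LR(0) collection (I0 = CLOSURE({[B' → . B]}), then GOTO on every symbol after a dot until no new states appear). It has 7 states:
  I0: { [B → . /], [B → . X], [B' → . B], [X → . /], [X → . n / /] }  — shift
  I1: { [B → / .], [X → / .] }  — 2 reduces
  I2: { [B' → B .] }  — accept
  I3: { [B → X .] }  — reduce
  I4: { [X → n . / /] }  — shift
  I5: { [X → n / . /] }  — shift
  I6: { [X → n / / .] }  — reduce

Conflict in state I1:
  Reduce-reduce conflict: [B → / .] and [X → / .]
So the grammar is NOT LR(0).

Answer: No. Reduce-reduce conflict: [B → / .] and [X → / .]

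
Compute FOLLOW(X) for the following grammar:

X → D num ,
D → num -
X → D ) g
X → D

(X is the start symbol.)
{ $ }

To compute FOLLOW(X), find every occurrence of X on a right-hand side N → α X β: add FIRST(β) \ {ε}, and if β is empty or nullable also add FOLLOW(N). Iterate to a fixed point.

X is the start symbol, so $ ∈ FOLLOW(X).
X does not occur on any right-hand side.

Taking the union: FOLLOW(X) = { $ }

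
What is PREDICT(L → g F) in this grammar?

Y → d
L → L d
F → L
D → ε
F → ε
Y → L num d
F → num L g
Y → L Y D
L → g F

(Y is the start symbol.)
{ 'g' }

PREDICT(L → g F) = (FIRST(RHS) \ {ε}) ∪ (FOLLOW(L) if ε ∈ FIRST(RHS), i.e. RHS ⇒* ε)
FIRST(g F) = { 'g' }
ε ∉ FIRST(g F), so FOLLOW(L) is not added.
PREDICT(L → g F) = { 'g' }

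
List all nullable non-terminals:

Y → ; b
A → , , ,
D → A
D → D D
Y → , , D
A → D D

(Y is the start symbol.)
There are no ε-productions, so no non-terminal can derive ε.
No non-terminals are nullable.

Answer: None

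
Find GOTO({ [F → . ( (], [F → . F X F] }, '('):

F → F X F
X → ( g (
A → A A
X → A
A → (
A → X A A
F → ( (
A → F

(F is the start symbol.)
{ [F → ( . (] }

GOTO(I, '(') = CLOSURE({ [A → αX.β] : [A → α.Xβ] ∈ I, X = '(' })

Items with dot before '(', with the dot advanced:
  [F → . ( (] → [F → ( . (]
Closure adds nothing (no advanced item has the dot before a non-terminal).

GOTO = { [F → ( . (] }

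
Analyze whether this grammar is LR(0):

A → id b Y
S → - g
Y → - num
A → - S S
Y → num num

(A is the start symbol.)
Yes, the grammar is LR(0)

Augment with A' → A and build the canonical LR(0) collection (I0 = CLOSURE({[A' → . A]}), then GOTO on every symbol after a dot until no new states appear). It has 14 states:
  I0: { [A → . - S S], [A → . id b Y], [A' → . A] }  — shift
  I1: { [A → - . S S], [S → . - g] }  — shift
  I2: { [A' → A .] }  — accept
  I3: { [A → id . b Y] }  — shift
  I4: { [A → id b . Y], [Y → . - num], [Y → . num num] }  — shift
  I5: { [Y → - . num] }  — shift
  I6: { [A → id b Y .] }  — reduce
  I7: { [Y → num . num] }  — shift
  I8: { [Y → num num .] }  — reduce
  I9: { [Y → - num .] }  — reduce
  I10: { [S → - . g] }  — shift
  I11: { [A → - S . S], [S → . - g] }  — shift
  I12: { [A → - S S .] }  — reduce
  I13: { [S → - g .] }  — reduce

Every state is either a pure shift/goto state or contains exactly one complete item and nothing to shift — no conflicts. The grammar is LR(0).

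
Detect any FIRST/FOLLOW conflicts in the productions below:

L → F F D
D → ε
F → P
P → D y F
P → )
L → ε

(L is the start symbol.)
No FIRST/FOLLOW conflicts.

Nullable non-terminals: D, L.
FIRST sets used below: FIRST(F) = { ')', 'y' }
D has a nullable alternative but only one production, so nothing to check.

L: nullable alternative(s) L → ε; FOLLOW(L) = { $ }
  L → F F D: FIRST \ {ε} = { ')', 'y' } — disjoint from FOLLOW(L)
  L → ε: FIRST \ {ε} = { } — this is the only nullable alternative, skip

F, P have no nullable alternative, so no FIRST/FOLLOW check is needed there.

No FIRST/FOLLOW conflicts found.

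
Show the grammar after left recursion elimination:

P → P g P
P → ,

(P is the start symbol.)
P → , P'
P' → g P P'
P' → ε

P is directly left-recursive. The standard transformation for
  A → A α₁ | ... | A α_m | β₁ | ... | β_n
is
  A  → β₁ A' | ... | β_n A'
  A' → α₁ A' | ... | α_m A' | ε

P → , becomes P → , P'
P → P g P becomes P' → g P P'
Add P' → ε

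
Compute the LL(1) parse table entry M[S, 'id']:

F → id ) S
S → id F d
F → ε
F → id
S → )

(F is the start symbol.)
S → id F d

To find M[S, 'id'], we find productions for S where 'id' is in the predict set (PREDICT(N → α) = (FIRST(α) \ {ε}) ∪ (FOLLOW(N) if α ⇒* ε)).

S → id F d: PREDICT = { 'id' }
  'id' is in predict set, so this production goes in M[S, 'id']
S → ): PREDICT = { ')' }

M[S, 'id'] = S → id F d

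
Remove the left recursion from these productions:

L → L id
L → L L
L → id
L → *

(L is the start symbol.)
L is directly left-recursive. The standard transformation for
  A → A α₁ | ... | A α_m | β₁ | ... | β_n
is
  A  → β₁ A' | ... | β_n A'
  A' → α₁ A' | ... | α_m A' | ε

L → id becomes L → id L'
L → * becomes L → * L'
L → L id becomes L' → id L'
L → L L becomes L' → L L'
Add L' → ε

Resulting grammar:
L → id L'
L → * L'
L' → id L'
L' → L L'
L' → ε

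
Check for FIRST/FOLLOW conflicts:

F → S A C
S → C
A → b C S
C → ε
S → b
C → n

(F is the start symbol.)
A FIRST/FOLLOW conflict occurs when a non-terminal N has a nullable alternative N → β (β ⇒* ε) and another alternative N → α with FIRST(α) ∩ FOLLOW(N) ≠ ∅: on such a lookahead the parser cannot decide between expanding α and letting N vanish via β.

Nullable non-terminals: C, S.
FIRST sets used below: FIRST(C) = { 'n', ε }

C: nullable alternative(s) C → ε; FOLLOW(C) = { $, 'b', 'n' }
  C → ε: FIRST \ {ε} = { } — this is the only nullable alternative, skip
  C → n: FIRST \ {ε} = { 'n' } — overlaps FOLLOW(C) on { 'n' }: CONFLICT

S: nullable alternative(s) S → C; FOLLOW(S) = { $, 'b', 'n' }
  S → C: FIRST \ {ε} = { 'n' } — this is the only nullable alternative, skip
  S → b: FIRST \ {ε} = { 'b' } — overlaps FOLLOW(S) on { 'b' }: CONFLICT

A, F have no nullable alternative, so no FIRST/FOLLOW check is needed there.

So the grammar has 2 FIRST/FOLLOW conflicts (marked CONFLICT above).

Answer: Yes. S → b with FOLLOW(S) on { 'b' }; C → n with FOLLOW(C) on { 'n' }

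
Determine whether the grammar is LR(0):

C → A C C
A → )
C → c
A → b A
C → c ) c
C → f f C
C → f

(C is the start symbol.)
A grammar is LR(0) if no state in the canonical LR(0) collection has:
  - both a shift item (dot before a terminal) and a complete item (shift-reduce conflict), or
  - two or more complete items (reduce-reduce conflict; the accept item [C' → C .] counts as a complete item here).

Augment with C' → C and build the canonical LR(0) collection (I0 = CLOSURE({[C' → . C]}), then GOTO on every symbol after a dot until no new states appear). It has 14 states:
  I0: { [A → . )], [A → . b A], [C → . A C C], [C → . c ) c], [C → . c], [C → . f f C], [C → . f], [C' → . C] }  — shift
  I1: { [A → ) .] }  — reduce
  I2: { [A → . )], [A → . b A], [C → . A C C], [C → . c ) c], [C → . c], [C → . f f C], [C → . f], [C → A . C C] }  — shift
  I3: { [C' → C .] }  — accept
  I4: { [A → . )], [A → . b A], [A → b . A] }  — shift
  I5: { [C → c . ) c], [C → c .] }  — shift, reduce
  I6: { [C → f . f C], [C → f .] }  — shift, reduce
  I7: { [A → . )], [A → . b A], [C → . A C C], [C → . c ) c], [C → . c], [C → . f f C], [C → . f], [C → f f . C] }  — shift
  I8: { [C → f f C .] }  — reduce
  I9: { [C → c ) . c] }  — shift
  I10: { [C → c ) c .] }  — reduce
  I11: { [A → b A .] }  — reduce
  I12: { [A → . )], [A → . b A], [C → . A C C], [C → . c ) c], [C → . c], [C → . f f C], [C → . f], [C → A C . C] }  — shift
  I13: { [C → A C C .] }  — reduce

Conflict in state I5:
  Shift-reduce conflict between [C → c .] and [C → c . ) c]
So the grammar is NOT LR(0).

Answer: No. Shift-reduce conflict between [C → c .] and [C → c . ) c]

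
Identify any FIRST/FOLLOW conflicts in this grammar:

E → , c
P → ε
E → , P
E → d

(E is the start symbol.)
A FIRST/FOLLOW conflict occurs when a non-terminal N has a nullable alternative N → β (β ⇒* ε) and another alternative N → α with FIRST(α) ∩ FOLLOW(N) ≠ ∅: on such a lookahead the parser cannot decide between expanding α and letting N vanish via β.

Nullable non-terminals: P.
P has a nullable alternative but only one production, so nothing to check.

E has no nullable alternative, so no FIRST/FOLLOW check is needed there.

No FIRST/FOLLOW conflicts found.

Answer: No FIRST/FOLLOW conflicts.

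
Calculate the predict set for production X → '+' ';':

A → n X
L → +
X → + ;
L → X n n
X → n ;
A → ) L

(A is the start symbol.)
PREDICT(X → '+' ';') = (FIRST(RHS) \ {ε}) ∪ (FOLLOW(X) if ε ∈ FIRST(RHS), i.e. RHS ⇒* ε)
FIRST('+' ';') = { '+' }
ε ∉ FIRST('+' ';'), so FOLLOW(X) is not added.
PREDICT(X → '+' ';') = { '+' }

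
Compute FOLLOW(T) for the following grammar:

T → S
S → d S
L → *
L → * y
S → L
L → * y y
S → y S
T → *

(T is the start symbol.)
T is the start symbol, so $ ∈ FOLLOW(T).
T does not occur on any right-hand side.

Taking the union: FOLLOW(T) = { $ }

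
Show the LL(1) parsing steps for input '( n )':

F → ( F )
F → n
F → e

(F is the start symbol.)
LL(1) parsing maintains a stack (initially the start symbol over $) and the input. At each step: if the stack top is a terminal, match it against the current input token; if it is a non-terminal N, replace it with the RHS of M[N, lookahead] (the unique production whose predict set contains the lookahead).

Stack is shown with the top on the left.

Stack    Input    Action
------------------------
F $      ( n ) $  output F → ( F )
( F ) $  ( n ) $  match '('
F ) $    n ) $    output F → n
n ) $    n ) $    match 'n'
) $      ) $      match ')'
$        $        accept

The string is accepted.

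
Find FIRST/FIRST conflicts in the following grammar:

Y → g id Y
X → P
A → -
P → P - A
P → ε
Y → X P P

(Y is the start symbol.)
No FIRST/FIRST conflicts.

A FIRST/FIRST conflict occurs when two productions N → α and N → β for the same non-terminal have FIRST(α) ∩ FIRST(β) ≠ ∅ (with ε ∈ FIRST of a nullable right-hand side, so two nullable alternatives also conflict).

FIRST sets of the non-terminals at (or reachable through a nullable prefix from) the front of some alternative:
  FIRST(X) = { '-', ε }
  FIRST(P) = { '-', ε }

Productions for Y:
  Y → g id Y: FIRST = { 'g' }
  Y → X P P: FIRST = { '-', ε }
Productions for P:
  P → P - A: FIRST = { '-' }
  P → ε: FIRST = { ε }
X, A have only one production, so no FIRST/FIRST conflict is possible there.

All alternatives of each non-terminal have pairwise disjoint FIRST sets.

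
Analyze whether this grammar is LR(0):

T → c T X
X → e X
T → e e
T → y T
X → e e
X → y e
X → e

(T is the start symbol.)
Augment with T' → T and build the canonical LR(0) collection (I0 = CLOSURE({[T' → . T]}), then GOTO on every symbol after a dot until no new states appear). It has 14 states:
  I0: { [T → . c T X], [T → . e e], [T → . y T], [T' → . T] }  — shift
  I1: { [T' → T .] }  — accept
  I2: { [T → . c T X], [T → . e e], [T → . y T], [T → c . T X] }  — shift
  I3: { [T → e . e] }  — shift
  I4: { [T → . c T X], [T → . e e], [T → . y T], [T → y . T] }  — shift
  I5: { [T → y T .] }  — reduce
  I6: { [T → e e .] }  — reduce
  I7: { [T → c T . X], [X → . e X], [X → . e e], [X → . e], [X → . y e] }  — shift
  I8: { [T → c T X .] }  — reduce
  I9: { [X → . e X], [X → . e e], [X → . e], [X → . y e], [X → e . X], [X → e . e], [X → e .] }  — shift, reduce
  I10: { [X → y . e] }  — shift
  I11: { [X → y e .] }  — reduce
  I12: { [X → e X .] }  — reduce
  I13: { [X → . e X], [X → . e e], [X → . e], [X → . y e], [X → e . X], [X → e . e], [X → e .], [X → e e .] }  — shift, 2 reduces

Conflict in state I9:
  Shift-reduce conflict between [X → e .] and [X → . e]
So the grammar is NOT LR(0).

Answer: No. Shift-reduce conflict between [X → e .] and [X → . e]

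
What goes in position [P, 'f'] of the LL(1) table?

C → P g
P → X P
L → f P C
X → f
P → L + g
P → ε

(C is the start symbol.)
To find M[P, 'f'], we find productions for P where 'f' is in the predict set (PREDICT(N → α) = (FIRST(α) \ {ε}) ∪ (FOLLOW(N) if α ⇒* ε)).

Relevant sets:
  FIRST(X) = { 'f' }
  FIRST(L) = { 'f' }
  FOLLOW(P) = { 'f', 'g' }

P → X P: PREDICT = { 'f' }
  'f' is in predict set, so this production goes in M[P, 'f']
P → L + g: PREDICT = { 'f' }
  'f' is in predict set, so this production goes in M[P, 'f']
P → ε: PREDICT = { 'f', 'g' }
  'f' is in predict set, so this production goes in M[P, 'f']

M[P, 'f'] = P → X P, P → L + g, P → ε  (a multiply-defined cell — the grammar is not LL(1))

Answer: P → X P, P → L + g, P → ε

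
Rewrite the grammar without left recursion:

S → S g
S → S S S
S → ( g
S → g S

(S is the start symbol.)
S → ( g S'
S → g S S'
S' → g S'
S' → S S S'
S' → ε

S is directly left-recursive. The standard transformation for
  A → A α₁ | ... | A α_m | β₁ | ... | β_n
is
  A  → β₁ A' | ... | β_n A'
  A' → α₁ A' | ... | α_m A' | ε

S → ( g becomes S → ( g S'
S → g S becomes S → g S S'
S → S g becomes S' → g S'
S → S S S becomes S' → S S S'
Add S' → ε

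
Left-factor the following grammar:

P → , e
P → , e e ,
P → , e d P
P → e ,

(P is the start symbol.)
P → , e P'
P' → ε
P' → e ,
P' → d P
P → e ,

Left-factoring transforms A → αβ₁ | αβ₂ into A → αA' and A' → β₁ | β₂
(α is the longest common prefix among the alternatives). Repeat until
no nonterminal has two alternatives with a common prefix.

Round 1: P has alternatives sharing prefix ', e'. Introduce P': P → , e P'
  Add: P' → ε
  Add: P' → e ,
  Add: P' → d P

No remaining common prefixes — done.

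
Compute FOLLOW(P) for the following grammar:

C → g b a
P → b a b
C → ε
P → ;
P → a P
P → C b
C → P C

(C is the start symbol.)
{ $, ';', 'a', 'b', 'g' }

In P → a P: P is at the end; this adds FOLLOW(P) to itself — nothing new
In C → P C: P is followed by C, add FIRST(C) \ {ε} = { ';', 'a', 'b', 'g' }
  C is nullable, so also add FOLLOW(C)

The FOLLOW sets referred to above (computed the same way, to a fixed point):
  FOLLOW(C) = { $, 'b' }

Taking the union: FOLLOW(P) = { $, ';', 'a', 'b', 'g' }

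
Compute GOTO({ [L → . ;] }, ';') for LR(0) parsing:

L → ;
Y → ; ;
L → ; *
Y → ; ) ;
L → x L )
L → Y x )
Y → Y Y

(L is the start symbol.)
{ [L → ; .] }

GOTO(I, ';') = CLOSURE({ [A → αX.β] : [A → α.Xβ] ∈ I, X = ';' })

Items with dot before ';', with the dot advanced:
  [L → . ;] → [L → ; .]
Closure adds nothing (no advanced item has the dot before a non-terminal).

GOTO = { [L → ; .] }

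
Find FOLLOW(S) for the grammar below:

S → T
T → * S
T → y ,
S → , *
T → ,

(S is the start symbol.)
{ $ }

To compute FOLLOW(S), find every occurrence of S on a right-hand side N → α S β: add FIRST(β) \ {ε}, and if β is empty or nullable also add FOLLOW(N). Iterate to a fixed point.

S is the start symbol, so $ ∈ FOLLOW(S).
In T → * S: S is at the end, add FOLLOW(T)

The FOLLOW sets referred to above (computed the same way, to a fixed point):
  FOLLOW(T) = { $ }

Taking the union: FOLLOW(S) = { $ }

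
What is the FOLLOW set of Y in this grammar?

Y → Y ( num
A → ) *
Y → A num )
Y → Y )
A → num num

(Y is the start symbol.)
{ $, '(', ')' }

To compute FOLLOW(Y), find every occurrence of Y on a right-hand side N → α Y β: add FIRST(β) \ {ε}, and if β is empty or nullable also add FOLLOW(N). Iterate to a fixed point.

Y is the start symbol, so $ ∈ FOLLOW(Y).
In Y → Y ( num: Y is followed by '(' num, add FIRST('(' num) \ {ε} = { '(' }
In Y → Y ): Y is followed by ')', add FIRST(')') \ {ε} = { ')' }

Taking the union: FOLLOW(Y) = { $, '(', ')' }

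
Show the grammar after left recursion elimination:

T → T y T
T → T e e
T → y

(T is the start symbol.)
T is directly left-recursive. The standard transformation for
  A → A α₁ | ... | A α_m | β₁ | ... | β_n
is
  A  → β₁ A' | ... | β_n A'
  A' → α₁ A' | ... | α_m A' | ε

T → y becomes T → y T'
T → T y T becomes T' → y T T'
T → T e e becomes T' → e e T'
Add T' → ε

Resulting grammar:
T → y T'
T' → y T T'
T' → e e T'
T' → ε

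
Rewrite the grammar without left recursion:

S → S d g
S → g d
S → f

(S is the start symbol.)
S is directly left-recursive. The standard transformation for
  A → A α₁ | ... | A α_m | β₁ | ... | β_n
is
  A  → β₁ A' | ... | β_n A'
  A' → α₁ A' | ... | α_m A' | ε

S → g d becomes S → g d S'
S → f becomes S → f S'
S → S d g becomes S' → d g S'
Add S' → ε

Resulting grammar:
S → g d S'
S → f S'
S' → d g S'
S' → ε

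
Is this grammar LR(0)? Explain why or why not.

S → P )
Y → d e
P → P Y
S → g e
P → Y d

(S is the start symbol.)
Yes, the grammar is LR(0)

A grammar is LR(0) if no state in the canonical LR(0) collection has:
  - both a shift item (dot before a terminal) and a complete item (shift-reduce conflict), or
  - two or more complete items (reduce-reduce conflict; the accept item [S' → S .] counts as a complete item here).

Augment with S' → S and build the canonical LR(0) collection (I0 = CLOSURE({[S' → . S]}), then GOTO on every symbol after a dot until no new states appear). It has 11 states:
  I0: { [P → . P Y], [P → . Y d], [S → . P )], [S → . g e], [S' → . S], [Y → . d e] }  — shift
  I1: { [P → P . Y], [S → P . )], [Y → . d e] }  — shift
  I2: { [S' → S .] }  — accept
  I3: { [P → Y . d] }  — shift
  I4: { [Y → d . e] }  — shift
  I5: { [S → g . e] }  — shift
  I6: { [S → g e .] }  — reduce
  I7: { [Y → d e .] }  — reduce
  I8: { [P → Y d .] }  — reduce
  I9: { [S → P ) .] }  — reduce
  I10: { [P → P Y .] }  — reduce

Every state is either a pure shift/goto state or contains exactly one complete item and nothing to shift — no conflicts. The grammar is LR(0).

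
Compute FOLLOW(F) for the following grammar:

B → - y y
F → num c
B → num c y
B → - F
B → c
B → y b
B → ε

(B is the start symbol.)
{ $ }

In B → - F: F is at the end, add FOLLOW(B)

The FOLLOW sets referred to above (computed the same way, to a fixed point):
  FOLLOW(B) = { $ }

Taking the union: FOLLOW(F) = { $ }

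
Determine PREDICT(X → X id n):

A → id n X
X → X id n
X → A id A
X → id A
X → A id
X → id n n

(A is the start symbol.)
PREDICT(X → X id n) = (FIRST(RHS) \ {ε}) ∪ (FOLLOW(X) if ε ∈ FIRST(RHS), i.e. RHS ⇒* ε)
FIRST(X) = { 'id' }
FIRST(X id n) = { 'id' }
ε ∉ FIRST(X id n), so FOLLOW(X) is not added.
PREDICT(X → X id n) = { 'id' }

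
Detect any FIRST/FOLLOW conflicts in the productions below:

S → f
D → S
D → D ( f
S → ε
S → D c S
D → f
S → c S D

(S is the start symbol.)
Nullable non-terminals: D, S.
FIRST sets used below: FIRST(S) = { '(', 'c', 'f', ε }, FIRST(D) = { '(', 'c', 'f', ε }

D: nullable alternative(s) D → S; FOLLOW(D) = { $, '(', 'c', 'f' }
  D → S: FIRST \ {ε} = { '(', 'c', 'f' } — this is the only nullable alternative, skip
  D → D ( f: FIRST \ {ε} = { '(', 'c', 'f' } — overlaps FOLLOW(D) on { '(', 'c', 'f' }: CONFLICT
  D → f: FIRST \ {ε} = { 'f' } — overlaps FOLLOW(D) on { 'f' }: CONFLICT

S: nullable alternative(s) S → ε; FOLLOW(S) = { $, '(', 'c', 'f' }
  S → f: FIRST \ {ε} = { 'f' } — overlaps FOLLOW(S) on { 'f' }: CONFLICT
  S → ε: FIRST \ {ε} = { } — this is the only nullable alternative, skip
  S → D c S: FIRST \ {ε} = { '(', 'c', 'f' } — overlaps FOLLOW(S) on { '(', 'c', 'f' }: CONFLICT
  S → c S D: FIRST \ {ε} = { 'c' } — overlaps FOLLOW(S) on { 'c' }: CONFLICT

So the grammar has 5 FIRST/FOLLOW conflicts (marked CONFLICT above).

Answer: Yes. S → f with FOLLOW(S) on { 'f' }; S → D c S with FOLLOW(S) on { '(', 'c', 'f' }; S → c S D with FOLLOW(S) on { 'c' }; D → D '(' f with FOLLOW(D) on { '(', 'c', 'f' }; D → f with FOLLOW(D) on { 'f' }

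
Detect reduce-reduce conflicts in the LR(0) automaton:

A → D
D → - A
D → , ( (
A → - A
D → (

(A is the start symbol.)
Yes — I6: [A → - A .] vs [D → - A .]

Augment with A' → A and build the canonical LR(0) collection (I0 = CLOSURE({[A' → . A]}), then GOTO on every symbol after a dot until no new states appear). It has 9 states:
  I0: { [A → . - A], [A → . D], [A' → . A], [D → . (], [D → . , ( (], [D → . - A] }  — shift
  I1: { [D → ( .] }  — reduce
  I2: { [D → , . ( (] }  — shift
  I3: { [A → - . A], [A → . - A], [A → . D], [D → - . A], [D → . (], [D → . , ( (], [D → . - A] }  — shift
  I4: { [A' → A .] }  — accept
  I5: { [A → D .] }  — reduce
  I6: { [A → - A .], [D → - A .] }  — 2 reduces
  I7: { [D → , ( . (] }  — shift
  I8: { [D → , ( ( .] }  — reduce

I6 contains complete items [A → - A .], [D → - A .] — reduce-reduce conflict.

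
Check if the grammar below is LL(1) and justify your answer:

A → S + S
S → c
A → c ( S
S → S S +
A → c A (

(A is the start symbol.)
No. Predict set conflict for A: { 'c' }

A grammar is LL(1) if for each non-terminal N with multiple productions, the predict sets of those productions are pairwise disjoint, where PREDICT(N → α) = (FIRST(α) \ {ε}) ∪ (FOLLOW(N) if α ⇒* ε).

Relevant sets:
  FIRST(S) = { 'c' }

For A:
  PREDICT(A → S '+' S) = { 'c' }
  PREDICT(A → c '(' S) = { 'c' }
  PREDICT(A → c A '(') = { 'c' }
For S:
  PREDICT(S → c) = { 'c' }
  PREDICT(S → S S '+') = { 'c' }

Conflict found: Predict set conflict for A: { 'c' }
The grammar is NOT LL(1).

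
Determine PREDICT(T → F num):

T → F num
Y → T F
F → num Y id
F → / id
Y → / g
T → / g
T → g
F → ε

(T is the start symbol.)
{ '/', 'num' }

PREDICT(T → F num) = (FIRST(RHS) \ {ε}) ∪ (FOLLOW(T) if ε ∈ FIRST(RHS), i.e. RHS ⇒* ε)
FIRST(F) = { '/', 'num', ε }
FIRST(F num) = { '/', 'num' }
ε ∉ FIRST(F num), so FOLLOW(T) is not added.
PREDICT(T → F num) = { '/', 'num' }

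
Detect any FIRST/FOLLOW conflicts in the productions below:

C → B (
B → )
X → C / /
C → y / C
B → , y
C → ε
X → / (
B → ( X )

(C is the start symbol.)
Nullable non-terminals: C.
FIRST sets used below: FIRST(B) = { '(', ')', ',' }

C: nullable alternative(s) C → ε; FOLLOW(C) = { $, '/' }
  C → B (: FIRST \ {ε} = { '(', ')', ',' } — disjoint from FOLLOW(C)
  C → y / C: FIRST \ {ε} = { 'y' } — disjoint from FOLLOW(C)
  C → ε: FIRST \ {ε} = { } — this is the only nullable alternative, skip

B, X have no nullable alternative, so no FIRST/FOLLOW check is needed there.

No FIRST/FOLLOW conflicts found.

Answer: No FIRST/FOLLOW conflicts.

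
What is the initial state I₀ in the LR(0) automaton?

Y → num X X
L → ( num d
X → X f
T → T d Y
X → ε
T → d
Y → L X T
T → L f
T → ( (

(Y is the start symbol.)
First, augment the grammar with Y' → Y
I₀ = CLOSURE({ [Y' → . Y] }):
  [Y' → . Y] has the dot before Y: add [Y → . num X X], [Y → . L X T]
  [Y → . L X T] has the dot before L: add [L → . ( num d]
No further items can be added.

I₀ = { [L → . ( num d], [Y → . L X T], [Y → . num X X], [Y' → . Y] }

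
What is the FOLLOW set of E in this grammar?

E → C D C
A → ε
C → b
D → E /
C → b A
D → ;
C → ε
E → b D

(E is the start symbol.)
{ $, '/' }

E is the start symbol, so $ ∈ FOLLOW(E).
In D → E /: E is followed by '/', add FIRST('/') \ {ε} = { '/' }

Taking the union: FOLLOW(E) = { $, '/' }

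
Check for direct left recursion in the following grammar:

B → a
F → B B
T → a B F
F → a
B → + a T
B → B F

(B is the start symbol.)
B → a: starts with a
F → B B: starts with B
T → a B F: starts with a
F → a: starts with a
B → + a T: starts with '+'
B → B F: LEFT RECURSIVE (starts with B)

The grammar has direct left recursion on: B.

Answer: Yes, B is left-recursive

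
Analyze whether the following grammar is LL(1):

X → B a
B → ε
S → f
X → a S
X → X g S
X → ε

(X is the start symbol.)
No. Predict set conflict for X: { 'a' }

Relevant sets:
  FIRST(B) = { ε }
  FIRST(X) = { 'a', 'g', ε }
  FOLLOW(X) = { $, 'g' }

For X:
  PREDICT(X → B a) = { 'a' }
  PREDICT(X → a S) = { 'a' }
  PREDICT(X → X g S) = { 'a', 'g' }
  PREDICT(X → ε) = { $, 'g' }
B, S have a single production, so nothing to check there.

Conflict found: Predict set conflict for X: { 'a' }
The grammar is NOT LL(1).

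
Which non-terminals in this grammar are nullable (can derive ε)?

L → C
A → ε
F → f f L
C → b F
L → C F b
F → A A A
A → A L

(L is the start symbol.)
ε-productions: A → ε
So A is immediately nullable.
F → A A A: every symbol on the right is nullable, so F is nullable too.
No further non-terminal can be added: every production for the remaining non-terminals contains a terminal or a non-nullable non-terminal.
Nullable = { 'A', 'F' }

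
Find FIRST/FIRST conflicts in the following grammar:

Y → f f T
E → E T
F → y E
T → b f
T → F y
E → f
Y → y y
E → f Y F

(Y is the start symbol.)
Yes. E → E T / E → f on { 'f' }; E → E T / E → f Y F on { 'f' }; E → f / E → f Y F on { 'f' }

A FIRST/FIRST conflict occurs when two productions N → α and N → β for the same non-terminal have FIRST(α) ∩ FIRST(β) ≠ ∅ (with ε ∈ FIRST of a nullable right-hand side, so two nullable alternatives also conflict).

FIRST sets of the non-terminals at (or reachable through a nullable prefix from) the front of some alternative:
  FIRST(E) = { 'f' }
  FIRST(F) = { 'y' }

Productions for Y:
  Y → f f T: FIRST = { 'f' }
  Y → y y: FIRST = { 'y' }
Productions for E:
  E → E T: FIRST = { 'f' }
  E → f: FIRST = { 'f' }
  E → f Y F: FIRST = { 'f' }
Productions for T:
  T → b f: FIRST = { 'b' }
  T → F y: FIRST = { 'y' }
F has only one production, so no FIRST/FIRST conflict is possible there.

Conflict for E: E → E T and E → f
  Overlap: { 'f' }
Conflict for E: E → E T and E → f Y F
  Overlap: { 'f' }
Conflict for E: E → f and E → f Y F
  Overlap: { 'f' }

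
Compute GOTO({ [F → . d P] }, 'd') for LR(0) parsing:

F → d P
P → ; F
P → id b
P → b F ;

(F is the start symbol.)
{ [F → d . P], [P → . ; F], [P → . b F ;], [P → . id b] }

GOTO(I, 'd') = CLOSURE({ [A → αX.β] : [A → α.Xβ] ∈ I, X = 'd' })

Items with dot before 'd', with the dot advanced:
  [F → . d P] → [F → d . P]
Closure of the advanced items:
  [F → d . P] has the dot before P: add [P → . ; F], [P → . id b], [P → . b F ;]

GOTO = { [F → d . P], [P → . ; F], [P → . b F ;], [P → . id b] }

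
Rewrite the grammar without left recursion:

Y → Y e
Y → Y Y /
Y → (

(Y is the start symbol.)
Y → ( Y'
Y' → e Y'
Y' → Y / Y'
Y' → ε

Y is directly left-recursive. The standard transformation for
  A → A α₁ | ... | A α_m | β₁ | ... | β_n
is
  A  → β₁ A' | ... | β_n A'
  A' → α₁ A' | ... | α_m A' | ε

Y → ( becomes Y → ( Y'
Y → Y e becomes Y' → e Y'
Y → Y Y / becomes Y' → Y / Y'
Add Y' → ε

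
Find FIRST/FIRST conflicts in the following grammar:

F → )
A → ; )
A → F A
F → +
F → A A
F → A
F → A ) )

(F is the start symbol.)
Yes. F → ')' / F → A A on { ')' }; F → ')' / F → A on { ')' }; F → ')' / F → A ')' ')' on { ')' }; F → '+' / F → A A on { '+' }; F → '+' / F → A on { '+' }; F → '+' / F → A ')' ')' on { '+' }; F → A A / F → A on { ')', '+', ';' }; F → A A / F → A ')' ')' on { ')', '+', ';' }; F → A / F → A ')' ')' on { ')', '+', ';' }; A → ';' ')' / A → F A on { ';' }

FIRST sets of the non-terminals at (or reachable through a nullable prefix from) the front of some alternative:
  FIRST(A) = { ')', '+', ';' }
  FIRST(F) = { ')', '+', ';' }

Productions for F:
  F → ): FIRST = { ')' }
  F → +: FIRST = { '+' }
  F → A A: FIRST = { ')', '+', ';' }
  F → A: FIRST = { ')', '+', ';' }
  F → A ) ): FIRST = { ')', '+', ';' }
Productions for A:
  A → ; ): FIRST = { ';' }
  A → F A: FIRST = { ')', '+', ';' }

Conflict for F: F → ) and F → A A
  Overlap: { ')' }
Conflict for F: F → ) and F → A
  Overlap: { ')' }
Conflict for F: F → ) and F → A ) )
  Overlap: { ')' }
Conflict for F: F → + and F → A A
  Overlap: { '+' }
Conflict for F: F → + and F → A
  Overlap: { '+' }
Conflict for F: F → + and F → A ) )
  Overlap: { '+' }
Conflict for F: F → A A and F → A
  Overlap: { ')', '+', ';' }
Conflict for F: F → A A and F → A ) )
  Overlap: { ')', '+', ';' }
Conflict for F: F → A and F → A ) )
  Overlap: { ')', '+', ';' }
Conflict for A: A → ; ) and A → F A
  Overlap: { ';' }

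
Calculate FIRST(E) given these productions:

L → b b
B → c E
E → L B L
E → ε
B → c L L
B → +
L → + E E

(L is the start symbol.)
{ '+', 'b', ε }

FIRST sets of the other non-terminals involved (by the same procedure, iterated to a fixed point):
  FIRST(L) = { '+', 'b' }

From E → L B L:
  - L is a non-terminal: add FIRST(L) \ {ε} = { '+', 'b' }
    L is not nullable, so stop
From E → ε:
  - ε-production, so ε ∈ FIRST(E)

Collecting: FIRST(E) = { '+', 'b', ε }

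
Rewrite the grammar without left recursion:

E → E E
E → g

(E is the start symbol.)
E is directly left-recursive. The standard transformation for
  A → A α₁ | ... | A α_m | β₁ | ... | β_n
is
  A  → β₁ A' | ... | β_n A'
  A' → α₁ A' | ... | α_m A' | ε

E → g becomes E → g E'
E → E E becomes E' → E E'
Add E' → ε

Resulting grammar:
E → g E'
E' → E E'
E' → ε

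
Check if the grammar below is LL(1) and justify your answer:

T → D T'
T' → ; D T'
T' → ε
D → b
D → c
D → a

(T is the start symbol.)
Yes, the grammar is LL(1).

Relevant sets:
  FOLLOW(T') = { $ }

For T':
  PREDICT(T' → ';' D T') = { ';' }
  PREDICT(T' → ε) = { $ }
For D:
  PREDICT(D → b) = { 'b' }
  PREDICT(D → c) = { 'c' }
  PREDICT(D → a) = { 'a' }
T has a single production, so nothing to check there.

All predict sets are disjoint. The grammar IS LL(1).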